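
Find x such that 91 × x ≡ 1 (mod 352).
147

gcd(91, 352) = 1, so the inverse exists.
Extended Euclidean algorithm on (352, 91):
352 = 3 × 91 + 79  ⟹  79 = (1)·352 + (-3)·91
91 = 1 × 79 + 12  ⟹  12 = (-1)·352 + (4)·91
79 = 6 × 12 + 7  ⟹  7 = (7)·352 + (-27)·91
12 = 1 × 7 + 5  ⟹  5 = (-8)·352 + (31)·91
7 = 1 × 5 + 2  ⟹  2 = (15)·352 + (-58)·91
5 = 2 × 2 + 1  ⟹  1 = (-38)·352 + (147)·91
So (147)·91 ≡ 1 (mod 352), i.e. 91^(-1) ≡ 147 (mod 352).
Check: 91 × 147 = 13377 ≡ 1 (mod 352)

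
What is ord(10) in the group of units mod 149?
148

149 is prime, so ord(10) divides φ(149) = 148.
Divisors of 148: 1, 2, 4, 37, 74, 148.
Repeated squaring: 10^1 ≡ 10, 10^2 ≡ 100, 10^4 ≡ 17, 10^8 ≡ 140, 10^16 ≡ 81, 10^32 ≡ 5, 10^64 ≡ 25, 10^128 ≡ 29 (mod 149).
Test 10^d mod 149 for each divisor d in increasing order:
10^1 ≡ 10
10^2 ≡ 100
10^4 ≡ 17
10^37 = 10^32·10^4·10^1 ≡ 105
10^74 = 10^64·10^8·10^2 ≡ 148
10^148 = 10^128·10^16·10^4 ≡ 1  ← first divisor giving 1
The order is 148.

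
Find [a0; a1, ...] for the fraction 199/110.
[1; 1, 4, 4, 5]

Euclidean algorithm steps:
199 = 1 × 110 + 89
110 = 1 × 89 + 21
89 = 4 × 21 + 5
21 = 4 × 5 + 1
5 = 5 × 1 + 0
Continued fraction: [1; 1, 4, 4, 5]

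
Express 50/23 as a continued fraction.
[2; 5, 1, 3]

Euclidean algorithm steps:
50 = 2 × 23 + 4
23 = 5 × 4 + 3
4 = 1 × 3 + 1
3 = 3 × 1 + 0
Continued fraction: [2; 5, 1, 3]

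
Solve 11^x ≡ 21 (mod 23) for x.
21

Baby-step giant-step with step n = ⌈√23⌉ = 5.
Baby steps 11^j mod 23 (j:value) for j=0..4: 0:1, 1:11, 2:6, 3:20, 4:13.
Giant-step multiplier: 11^(-5) ≡ 11^(22-5) = 11^17 ≡ 14 (mod 23).
Giant steps γ_i = 21·14^i mod 23: γ_0=21, γ_1=18, γ_2=22, γ_3=9, γ_4=11 (in table at j=1).
x = i·n + j = 4·5 + 1 = 21.
Check: 11^21 ≡ 21 (mod 23).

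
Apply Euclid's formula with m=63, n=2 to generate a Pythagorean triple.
(3965, 252, 3973)

Euclid's formula: a = m² - n², b = 2mn, c = m² + n²
m = 63, n = 2
a = 63² - 2² = 3969 - 4 = 3965
b = 2 × 63 × 2 = 252
c = 63² + 2² = 3969 + 4 = 3973
Verification: 3965² + 252² = 15721225 + 63504 = 15784729 = 3973² ✓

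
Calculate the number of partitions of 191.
1820701100652

p(n) counts ways to write n as a sum of positive integers (order ignored).
Euler's pentagonal recurrence: p(k) = p(k-1) + p(k-2) - p(k-5) - p(k-7) + p(k-12) + p(k-15) - ... (offsets j(3j∓1)/2, signs ++--, p(0)=1, p(<0)=0).
DP table for k = 0..190: p(0)=1, p(1)=1, p(2)=2, p(3)=3, p(4)=5, p(5)=7, p(6)=11, p(7)=15, p(8)=22, p(9)=30, p(10)=42, p(11)=56, p(12)=77, p(13)=101, p(14)=135, p(15)=176, p(16)=231, p(17)=297, p(18)=385, p(19)=490, p(20)=627, p(21)=792, p(22)=1002, p(23)=1255, p(24)=1575, p(25)=1958, p(26)=2436, p(27)=3010, p(28)=3718, p(29)=4565, p(30)=5604, p(31)=6842, p(32)=8349, p(33)=10143, p(34)=12310, p(35)=14883, p(36)=17977, p(37)=21637, p(38)=26015, p(39)=31185, p(40)=37338, p(41)=44583, p(42)=53174, p(43)=63261, p(44)=75175, p(45)=89134, p(46)=105558, p(47)=124754, p(48)=147273, p(49)=173525, p(50)=204226, p(51)=239943, p(52)=281589, p(53)=329931, p(54)=386155, p(55)=451276, p(56)=526823, p(57)=614154, p(58)=715220, p(59)=831820, p(60)=966467, p(61)=1121505, p(62)=1300156, p(63)=1505499, p(64)=1741630, p(65)=2012558, p(66)=2323520, p(67)=2679689, p(68)=3087735, p(69)=3554345, p(70)=4087968, p(71)=4697205, p(72)=5392783, p(73)=6185689, p(74)=7089500, p(75)=8118264, p(76)=9289091, p(77)=10619863, p(78)=12132164, p(79)=13848650, p(80)=15796476, p(81)=18004327, p(82)=20506255, p(83)=23338469, p(84)=26543660, p(85)=30167357, p(86)=34262962, p(87)=38887673, p(88)=44108109, p(89)=49995925, p(90)=56634173, p(91)=64112359, p(92)=72533807, p(93)=82010177, p(94)=92669720, p(95)=104651419, p(96)=118114304, p(97)=133230930, p(98)=150198136, p(99)=169229875, p(100)=190569292, p(101)=214481126, p(102)=241265379, p(103)=271248950, p(104)=304801365, p(105)=342325709, p(106)=384276336, p(107)=431149389, p(108)=483502844, p(109)=541946240, p(110)=607163746, p(111)=679903203, p(112)=761002156, p(113)=851376628, p(114)=952050665, p(115)=1064144451, p(116)=1188908248, p(117)=1327710076, p(118)=1482074143, p(119)=1653668665, p(120)=1844349560, p(121)=2056148051, p(122)=2291320912, p(123)=2552338241, p(124)=2841940500, p(125)=3163127352, p(126)=3519222692, p(127)=3913864295, p(128)=4351078600, p(129)=4835271870, p(130)=5371315400, p(131)=5964539504, p(132)=6620830889, p(133)=7346629512, p(134)=8149040695, p(135)=9035836076, p(136)=10015581680, p(137)=11097645016, p(138)=12292341831, p(139)=13610949895, p(140)=15065878135, p(141)=16670689208, p(142)=18440293320, p(143)=20390982757, p(144)=22540654445, p(145)=24908858009, p(146)=27517052599, p(147)=30388671978, p(148)=33549419497, p(149)=37027355200, p(150)=40853235313, p(151)=45060624582, p(152)=49686288421, p(153)=54770336324, p(154)=60356673280, p(155)=66493182097, p(156)=73232243759, p(157)=80630964769, p(158)=88751778802, p(159)=97662728555, p(160)=107438159466, p(161)=118159068427, p(162)=129913904637, p(163)=142798995930, p(164)=156919475295, p(165)=172389800255, p(166)=189334822579, p(167)=207890420102, p(168)=228204732751, p(169)=250438925115, p(170)=274768617130, p(171)=301384802048, p(172)=330495499613, p(173)=362326859895, p(174)=397125074750, p(175)=435157697830, p(176)=476715857290, p(177)=522115831195, p(178)=571701605655, p(179)=625846753120, p(180)=684957390936, p(181)=749474411781, p(182)=819876908323, p(183)=896684817527, p(184)=980462880430, p(185)=1071823774337, p(186)=1171432692373, p(187)=1280011042268, p(188)=1398341745571, p(189)=1527273599625, p(190)=1667727404093.
Final step: p(191) = p(190) + p(189) - p(186) - p(184) + p(179) + p(176) - p(169) - p(165) + p(156) + p(151) - p(140) - p(134) + p(121) + p(114) - p(99) - p(91) + p(74) + p(65) - p(46) - p(36) + p(15) + p(4)
= 1667727404093 + 1527273599625 - 1171432692373 - 980462880430 + 625846753120 + 476715857290 - 250438925115 - 172389800255 + 73232243759 + 45060624582 - 15065878135 - 8149040695 + 2056148051 + 952050665 - 169229875 - 64112359 + 7089500 + 2012558 - 105558 - 17977 + 176 + 5
= 1820701100652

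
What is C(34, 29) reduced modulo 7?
6

Using Lucas' theorem:
Write n=34 and k=29 in base 7:
n in base 7: [4, 6]
k in base 7: [4, 1]
C(34,29) mod 7 = ∏ C(n_i, k_i) mod 7
Digit binomials (mod 7): C(4,4) = 1; C(6,1) = 6
Product: 1 × 6 = 6 ≡ 6 (mod 7)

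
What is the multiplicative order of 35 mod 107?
53

107 is prime, so ord(35) divides φ(107) = 106.
Divisors of 106: 1, 2, 53, 106.
Repeated squaring: 35^1 ≡ 35, 35^2 ≡ 48, 35^4 ≡ 57, 35^8 ≡ 39, 35^16 ≡ 23, 35^32 ≡ 101, 35^64 ≡ 36 (mod 107).
Test 35^d mod 107 for each divisor d in increasing order:
35^1 ≡ 35
35^2 ≡ 48
35^53 = 35^32·35^16·35^4·35^1 ≡ 1  ← first divisor giving 1
The order is 53.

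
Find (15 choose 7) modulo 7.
2

Using Lucas' theorem:
Write n=15 and k=7 in base 7:
n in base 7: [2, 1]
k in base 7: [1, 0]
C(15,7) mod 7 = ∏ C(n_i, k_i) mod 7
Digit binomials (mod 7): C(2,1) = 2; C(1,0) = 1
Product: 2 × 1 = 2 ≡ 2 (mod 7)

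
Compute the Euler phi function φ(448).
192

448 = 2^6 × 7
φ(n) = n × ∏(1 - 1/p) for each prime p dividing n
φ(448) = 448 × (1 - 1/2) × (1 - 1/7) = 192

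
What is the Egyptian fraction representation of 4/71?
1/18 + 1/1278

Greedy algorithm:
4/71: ceiling(71/4) = 18, use 1/18
1/1278: ceiling(1278/1) = 1278, use 1/1278
Result: 4/71 = 1/18 + 1/1278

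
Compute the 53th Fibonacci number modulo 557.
523

Matrix identity: Q^n = [[F_(n+1), F_n], [F_n, F_(n-1)]] with Q = [[1,1],[1,0]].
n = 53 = 110101₂. Square-and-multiply, entries mod 557:
Q^1 = [[1,1],[1,0]]
Q^3 = (Q^1)²·Q = [[3,2],[2,1]]
Q^6 = (Q^3)² = [[13,8],[8,5]]
Q^13 = (Q^6)²·Q = [[377,233],[233,144]]
Q^26 = (Q^13)² = [[354,524],[524,387]]
Q^53 = (Q^26)²·Q = [[21,523],[523,55]]
F_53 mod 557 = Q^53[0][1] = 523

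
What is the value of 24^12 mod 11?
4

Repeated squaring. Binary of 12 = 1100.
24^1 ≡ 2 (mod 11); 24^2 ≡ 4 (mod 11); 24^4 ≡ 5 (mod 11); 24^8 ≡ 3 (mod 11)
24^12 = 24^4 × 24^8 ≡ 4 (mod 11)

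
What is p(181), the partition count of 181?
749474411781

p(n) counts ways to write n as a sum of positive integers (order ignored).
Euler's pentagonal recurrence: p(k) = p(k-1) + p(k-2) - p(k-5) - p(k-7) + p(k-12) + p(k-15) - ... (offsets j(3j∓1)/2, signs ++--, p(0)=1, p(<0)=0).
DP table for k = 0..180: p(0)=1, p(1)=1, p(2)=2, p(3)=3, p(4)=5, p(5)=7, p(6)=11, p(7)=15, p(8)=22, p(9)=30, p(10)=42, p(11)=56, p(12)=77, p(13)=101, p(14)=135, p(15)=176, p(16)=231, p(17)=297, p(18)=385, p(19)=490, p(20)=627, p(21)=792, p(22)=1002, p(23)=1255, p(24)=1575, p(25)=1958, p(26)=2436, p(27)=3010, p(28)=3718, p(29)=4565, p(30)=5604, p(31)=6842, p(32)=8349, p(33)=10143, p(34)=12310, p(35)=14883, p(36)=17977, p(37)=21637, p(38)=26015, p(39)=31185, p(40)=37338, p(41)=44583, p(42)=53174, p(43)=63261, p(44)=75175, p(45)=89134, p(46)=105558, p(47)=124754, p(48)=147273, p(49)=173525, p(50)=204226, p(51)=239943, p(52)=281589, p(53)=329931, p(54)=386155, p(55)=451276, p(56)=526823, p(57)=614154, p(58)=715220, p(59)=831820, p(60)=966467, p(61)=1121505, p(62)=1300156, p(63)=1505499, p(64)=1741630, p(65)=2012558, p(66)=2323520, p(67)=2679689, p(68)=3087735, p(69)=3554345, p(70)=4087968, p(71)=4697205, p(72)=5392783, p(73)=6185689, p(74)=7089500, p(75)=8118264, p(76)=9289091, p(77)=10619863, p(78)=12132164, p(79)=13848650, p(80)=15796476, p(81)=18004327, p(82)=20506255, p(83)=23338469, p(84)=26543660, p(85)=30167357, p(86)=34262962, p(87)=38887673, p(88)=44108109, p(89)=49995925, p(90)=56634173, p(91)=64112359, p(92)=72533807, p(93)=82010177, p(94)=92669720, p(95)=104651419, p(96)=118114304, p(97)=133230930, p(98)=150198136, p(99)=169229875, p(100)=190569292, p(101)=214481126, p(102)=241265379, p(103)=271248950, p(104)=304801365, p(105)=342325709, p(106)=384276336, p(107)=431149389, p(108)=483502844, p(109)=541946240, p(110)=607163746, p(111)=679903203, p(112)=761002156, p(113)=851376628, p(114)=952050665, p(115)=1064144451, p(116)=1188908248, p(117)=1327710076, p(118)=1482074143, p(119)=1653668665, p(120)=1844349560, p(121)=2056148051, p(122)=2291320912, p(123)=2552338241, p(124)=2841940500, p(125)=3163127352, p(126)=3519222692, p(127)=3913864295, p(128)=4351078600, p(129)=4835271870, p(130)=5371315400, p(131)=5964539504, p(132)=6620830889, p(133)=7346629512, p(134)=8149040695, p(135)=9035836076, p(136)=10015581680, p(137)=11097645016, p(138)=12292341831, p(139)=13610949895, p(140)=15065878135, p(141)=16670689208, p(142)=18440293320, p(143)=20390982757, p(144)=22540654445, p(145)=24908858009, p(146)=27517052599, p(147)=30388671978, p(148)=33549419497, p(149)=37027355200, p(150)=40853235313, p(151)=45060624582, p(152)=49686288421, p(153)=54770336324, p(154)=60356673280, p(155)=66493182097, p(156)=73232243759, p(157)=80630964769, p(158)=88751778802, p(159)=97662728555, p(160)=107438159466, p(161)=118159068427, p(162)=129913904637, p(163)=142798995930, p(164)=156919475295, p(165)=172389800255, p(166)=189334822579, p(167)=207890420102, p(168)=228204732751, p(169)=250438925115, p(170)=274768617130, p(171)=301384802048, p(172)=330495499613, p(173)=362326859895, p(174)=397125074750, p(175)=435157697830, p(176)=476715857290, p(177)=522115831195, p(178)=571701605655, p(179)=625846753120, p(180)=684957390936.
Final step: p(181) = p(180) + p(179) - p(176) - p(174) + p(169) + p(166) - p(159) - p(155) + p(146) + p(141) - p(130) - p(124) + p(111) + p(104) - p(89) - p(81) + p(64) + p(55) - p(36) - p(26) + p(5)
= 684957390936 + 625846753120 - 476715857290 - 397125074750 + 250438925115 + 189334822579 - 97662728555 - 66493182097 + 27517052599 + 16670689208 - 5371315400 - 2841940500 + 679903203 + 304801365 - 49995925 - 18004327 + 1741630 + 451276 - 17977 - 2436 + 7
= 749474411781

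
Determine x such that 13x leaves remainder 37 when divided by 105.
x ≡ 19 (mod 105)

gcd(13, 105) = 1, which divides 37, so solutions exist.
Find 13^(-1) mod 105 by the extended Euclidean algorithm:
105 = 8 × 13 + 1  ⟹  1 = (1)·105 + (-8)·13
So (-8)·13 ≡ 1 (mod 105), i.e. 13^(-1) ≡ -8 ≡ 97 (mod 105).
x ≡ 97 × 37 = 3589 ≡ 19 (mod 105).
Check: 13 × 19 = 247 ≡ 37 (mod 105).
Unique solution: x ≡ 19 (mod 105)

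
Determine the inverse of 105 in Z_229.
24

gcd(105, 229) = 1, so the inverse exists.
Extended Euclidean algorithm on (229, 105):
229 = 2 × 105 + 19  ⟹  19 = (1)·229 + (-2)·105
105 = 5 × 19 + 10  ⟹  10 = (-5)·229 + (11)·105
19 = 1 × 10 + 9  ⟹  9 = (6)·229 + (-13)·105
10 = 1 × 9 + 1  ⟹  1 = (-11)·229 + (24)·105
So (24)·105 ≡ 1 (mod 229), i.e. 105^(-1) ≡ 24 (mod 229).
Check: 105 × 24 = 2520 ≡ 1 (mod 229)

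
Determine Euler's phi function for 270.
72

270 = 2 × 3^3 × 5
φ(n) = n × ∏(1 - 1/p) for each prime p dividing n
φ(270) = 270 × (1 - 1/2) × (1 - 1/3) × (1 - 1/5) = 72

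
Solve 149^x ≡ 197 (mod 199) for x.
49

Baby-step giant-step with step n = ⌈√199⌉ = 15.
Baby steps 149^j mod 199 (j:value) for j=0..14: 0:1, 1:149, 2:112, 3:171, 4:7, 5:48, 6:187, 7:3, 8:49, 9:137, 10:115, 11:21, 12:144, 13:163, 14:9.
Giant-step multiplier: 149^(-15) ≡ 149^(198-15) = 149^183 ≡ 88 (mod 199).
Giant steps γ_i = 197·88^i mod 199: γ_0=197, γ_1=23, γ_2=34, γ_3=7 (in table at j=4).
x = i·n + j = 3·15 + 4 = 49.
Check: 149^49 ≡ 197 (mod 199).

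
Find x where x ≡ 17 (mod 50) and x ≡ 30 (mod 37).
67

Using Chinese Remainder Theorem:
M = 50 × 37 = 1850
M1 = 37, M2 = 50
y1 = 37^(-1) mod 50 = 23
y2 = 50^(-1) mod 37 = 20
x = (17×37×23 + 30×50×20) mod 1850 = 67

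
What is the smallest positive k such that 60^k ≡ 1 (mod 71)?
35

71 is prime, so ord(60) divides φ(71) = 70.
Divisors of 70: 1, 2, 5, 7, 10, 14, 35, 70.
Repeated squaring: 60^1 ≡ 60, 60^2 ≡ 50, 60^4 ≡ 15, 60^8 ≡ 12, 60^16 ≡ 2, 60^32 ≡ 4, 60^64 ≡ 16 (mod 71).
Test 60^d mod 71 for each divisor d in increasing order:
60^1 ≡ 60
60^2 ≡ 50
60^5 = 60^4·60^1 ≡ 48
60^7 = 60^4·60^2·60^1 ≡ 57
60^10 = 60^8·60^2 ≡ 32
60^14 = 60^8·60^4·60^2 ≡ 54
60^35 = 60^32·60^2·60^1 ≡ 1  ← first divisor giving 1
The order is 35.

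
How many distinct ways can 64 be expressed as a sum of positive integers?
1741630

p(n) counts ways to write n as a sum of positive integers (order ignored).
Euler's pentagonal recurrence: p(k) = p(k-1) + p(k-2) - p(k-5) - p(k-7) + p(k-12) + p(k-15) - ... (offsets j(3j∓1)/2, signs ++--, p(0)=1, p(<0)=0).
DP table for k = 0..63: p(0)=1, p(1)=1, p(2)=2, p(3)=3, p(4)=5, p(5)=7, p(6)=11, p(7)=15, p(8)=22, p(9)=30, p(10)=42, p(11)=56, p(12)=77, p(13)=101, p(14)=135, p(15)=176, p(16)=231, p(17)=297, p(18)=385, p(19)=490, p(20)=627, p(21)=792, p(22)=1002, p(23)=1255, p(24)=1575, p(25)=1958, p(26)=2436, p(27)=3010, p(28)=3718, p(29)=4565, p(30)=5604, p(31)=6842, p(32)=8349, p(33)=10143, p(34)=12310, p(35)=14883, p(36)=17977, p(37)=21637, p(38)=26015, p(39)=31185, p(40)=37338, p(41)=44583, p(42)=53174, p(43)=63261, p(44)=75175, p(45)=89134, p(46)=105558, p(47)=124754, p(48)=147273, p(49)=173525, p(50)=204226, p(51)=239943, p(52)=281589, p(53)=329931, p(54)=386155, p(55)=451276, p(56)=526823, p(57)=614154, p(58)=715220, p(59)=831820, p(60)=966467, p(61)=1121505, p(62)=1300156, p(63)=1505499.
Final step: p(64) = p(63) + p(62) - p(59) - p(57) + p(52) + p(49) - p(42) - p(38) + p(29) + p(24) - p(13) - p(7)
= 1505499 + 1300156 - 831820 - 614154 + 281589 + 173525 - 53174 - 26015 + 4565 + 1575 - 101 - 15
= 1741630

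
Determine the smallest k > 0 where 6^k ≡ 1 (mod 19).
9

19 is prime, so ord(6) divides φ(19) = 18.
Divisors of 18: 1, 2, 3, 6, 9, 18.
Repeated squaring: 6^1 ≡ 6, 6^2 ≡ 17, 6^4 ≡ 4, 6^8 ≡ 16, 6^16 ≡ 9 (mod 19).
Test 6^d mod 19 for each divisor d in increasing order:
6^1 ≡ 6
6^2 ≡ 17
6^3 = 6^2·6^1 ≡ 7
6^6 = 6^4·6^2 ≡ 11
6^9 = 6^8·6^1 ≡ 1  ← first divisor giving 1
The order is 9.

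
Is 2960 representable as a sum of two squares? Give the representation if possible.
16² + 52² (a=16, b=52)

Factorization: 2960 = 2^4 × 5 × 37
By Fermat: n is sum of two squares iff every prime p ≡ 3 (mod 4) appears to even power.
All primes ≡ 3 (mod 4) appear to even power.
Search a = 0, 1, 2, … for 2960 - a² a perfect square: first hit at a = 16: 2960 - 256 = 2704 = 52².
2960 = 16² + 52² = 256 + 2704 ✓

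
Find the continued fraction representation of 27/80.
[0; 2, 1, 26]

Euclidean algorithm steps:
27 = 0 × 80 + 27
80 = 2 × 27 + 26
27 = 1 × 26 + 1
26 = 26 × 1 + 0
Continued fraction: [0; 2, 1, 26]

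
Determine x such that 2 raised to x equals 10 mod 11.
5

Baby-step giant-step with step n = ⌈√11⌉ = 4.
Baby steps 2^j mod 11 (j:value) for j=0..3: 0:1, 1:2, 2:4, 3:8.
Giant-step multiplier: 2^(-4) ≡ 2^(10-4) = 2^6 ≡ 9 (mod 11).
Giant steps γ_i = 10·9^i mod 11: γ_0=10, γ_1=2 (in table at j=1).
x = i·n + j = 1·4 + 1 = 5.
Check: 2^5 ≡ 10 (mod 11).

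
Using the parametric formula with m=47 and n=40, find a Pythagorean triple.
(609, 3760, 3809)

Euclid's formula: a = m² - n², b = 2mn, c = m² + n²
m = 47, n = 40
a = 47² - 40² = 2209 - 1600 = 609
b = 2 × 47 × 40 = 3760
c = 47² + 40² = 2209 + 1600 = 3809
Verification: 609² + 3760² = 370881 + 14137600 = 14508481 = 3809² ✓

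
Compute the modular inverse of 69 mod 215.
134

gcd(69, 215) = 1, so the inverse exists.
Extended Euclidean algorithm on (215, 69):
215 = 3 × 69 + 8  ⟹  8 = (1)·215 + (-3)·69
69 = 8 × 8 + 5  ⟹  5 = (-8)·215 + (25)·69
8 = 1 × 5 + 3  ⟹  3 = (9)·215 + (-28)·69
5 = 1 × 3 + 2  ⟹  2 = (-17)·215 + (53)·69
3 = 1 × 2 + 1  ⟹  1 = (26)·215 + (-81)·69
So (-81)·69 ≡ 1 (mod 215), i.e. 69^(-1) ≡ -81 ≡ 134 (mod 215).
Check: 69 × 134 = 9246 ≡ 1 (mod 215)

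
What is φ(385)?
240

385 = 5 × 7 × 11
φ(n) = n × ∏(1 - 1/p) for each prime p dividing n
φ(385) = 385 × (1 - 1/5) × (1 - 1/7) × (1 - 1/11) = 240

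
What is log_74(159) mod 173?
18

Baby-step giant-step with step n = ⌈√173⌉ = 14.
Baby steps 74^j mod 173 (j:value) for j=0..13: 0:1, 1:74, 2:113, 3:58, 4:140, 5:153, 6:77, 7:162, 8:51, 9:141, 10:54, 11:17, 12:47, 13:18.
Giant-step multiplier: 74^(-14) ≡ 74^(172-14) = 74^158 ≡ 163 (mod 173).
Giant steps γ_i = 159·163^i mod 173: γ_0=159, γ_1=140 (in table at j=4).
x = i·n + j = 1·14 + 4 = 18.
Check: 74^18 ≡ 159 (mod 173).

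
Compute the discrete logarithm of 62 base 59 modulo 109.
13

Baby-step giant-step with step n = ⌈√109⌉ = 11.
Baby steps 59^j mod 109 (j:value) for j=0..10: 0:1, 1:59, 2:102, 3:23, 4:49, 5:57, 6:93, 7:37, 8:3, 9:68, 10:88.
Giant-step multiplier: 59^(-11) ≡ 59^(108-11) = 59^97 ≡ 79 (mod 109).
Giant steps γ_i = 62·79^i mod 109: γ_0=62, γ_1=102 (in table at j=2).
x = i·n + j = 1·11 + 2 = 13.
Check: 59^13 ≡ 62 (mod 109).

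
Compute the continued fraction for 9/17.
[0; 1, 1, 8]

Euclidean algorithm steps:
9 = 0 × 17 + 9
17 = 1 × 9 + 8
9 = 1 × 8 + 1
8 = 8 × 1 + 0
Continued fraction: [0; 1, 1, 8]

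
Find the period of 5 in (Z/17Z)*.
16

17 is prime, so ord(5) divides φ(17) = 16.
Divisors of 16: 1, 2, 4, 8, 16.
Repeated squaring: 5^1 ≡ 5, 5^2 ≡ 8, 5^4 ≡ 13, 5^8 ≡ 16, 5^16 ≡ 1 (mod 17).
Test 5^d mod 17 for each divisor d in increasing order:
5^1 ≡ 5
5^2 ≡ 8
5^4 ≡ 13
5^8 ≡ 16
5^16 ≡ 1  ← first divisor giving 1
The order is 16.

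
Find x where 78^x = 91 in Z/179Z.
125

Baby-step giant-step with step n = ⌈√179⌉ = 14.
Baby steps 78^j mod 179 (j:value) for j=0..13: 0:1, 1:78, 2:177, 3:23, 4:4, 5:133, 6:171, 7:92, 8:16, 9:174, 10:147, 11:10, 12:64, 13:159.
Giant-step multiplier: 78^(-14) ≡ 78^(178-14) = 78^164 ≡ 172 (mod 179).
Giant steps γ_i = 91·172^i mod 179: γ_0=91, γ_1=79, γ_2=163, γ_3=112, γ_4=111, γ_5=118, γ_6=69, γ_7=54, γ_8=159 (in table at j=13).
x = i·n + j = 8·14 + 13 = 125.
Check: 78^125 ≡ 91 (mod 179).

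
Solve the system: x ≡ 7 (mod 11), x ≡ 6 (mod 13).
84

Using Chinese Remainder Theorem:
M = 11 × 13 = 143
M1 = 13, M2 = 11
y1 = 13^(-1) mod 11 = 6
y2 = 11^(-1) mod 13 = 6
x = (7×13×6 + 6×11×6) mod 143 = 84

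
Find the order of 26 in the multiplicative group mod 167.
166

167 is prime, so ord(26) divides φ(167) = 166.
Divisors of 166: 1, 2, 83, 166.
Repeated squaring: 26^1 ≡ 26, 26^2 ≡ 8, 26^4 ≡ 64, 26^8 ≡ 88, 26^16 ≡ 62, 26^32 ≡ 3, 26^64 ≡ 9, 26^128 ≡ 81 (mod 167).
Test 26^d mod 167 for each divisor d in increasing order:
26^1 ≡ 26
26^2 ≡ 8
26^83 = 26^64·26^16·26^2·26^1 ≡ 166
26^166 = 26^128·26^32·26^4·26^2 ≡ 1  ← first divisor giving 1
The order is 166.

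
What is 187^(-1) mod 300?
223

gcd(187, 300) = 1, so the inverse exists.
Extended Euclidean algorithm on (300, 187):
300 = 1 × 187 + 113  ⟹  113 = (1)·300 + (-1)·187
187 = 1 × 113 + 74  ⟹  74 = (-1)·300 + (2)·187
113 = 1 × 74 + 39  ⟹  39 = (2)·300 + (-3)·187
74 = 1 × 39 + 35  ⟹  35 = (-3)·300 + (5)·187
39 = 1 × 35 + 4  ⟹  4 = (5)·300 + (-8)·187
35 = 8 × 4 + 3  ⟹  3 = (-43)·300 + (69)·187
4 = 1 × 3 + 1  ⟹  1 = (48)·300 + (-77)·187
So (-77)·187 ≡ 1 (mod 300), i.e. 187^(-1) ≡ -77 ≡ 223 (mod 300).
Check: 187 × 223 = 41701 ≡ 1 (mod 300)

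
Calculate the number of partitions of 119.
1653668665

p(n) counts ways to write n as a sum of positive integers (order ignored).
Euler's pentagonal recurrence: p(k) = p(k-1) + p(k-2) - p(k-5) - p(k-7) + p(k-12) + p(k-15) - ... (offsets j(3j∓1)/2, signs ++--, p(0)=1, p(<0)=0).
DP table for k = 0..118: p(0)=1, p(1)=1, p(2)=2, p(3)=3, p(4)=5, p(5)=7, p(6)=11, p(7)=15, p(8)=22, p(9)=30, p(10)=42, p(11)=56, p(12)=77, p(13)=101, p(14)=135, p(15)=176, p(16)=231, p(17)=297, p(18)=385, p(19)=490, p(20)=627, p(21)=792, p(22)=1002, p(23)=1255, p(24)=1575, p(25)=1958, p(26)=2436, p(27)=3010, p(28)=3718, p(29)=4565, p(30)=5604, p(31)=6842, p(32)=8349, p(33)=10143, p(34)=12310, p(35)=14883, p(36)=17977, p(37)=21637, p(38)=26015, p(39)=31185, p(40)=37338, p(41)=44583, p(42)=53174, p(43)=63261, p(44)=75175, p(45)=89134, p(46)=105558, p(47)=124754, p(48)=147273, p(49)=173525, p(50)=204226, p(51)=239943, p(52)=281589, p(53)=329931, p(54)=386155, p(55)=451276, p(56)=526823, p(57)=614154, p(58)=715220, p(59)=831820, p(60)=966467, p(61)=1121505, p(62)=1300156, p(63)=1505499, p(64)=1741630, p(65)=2012558, p(66)=2323520, p(67)=2679689, p(68)=3087735, p(69)=3554345, p(70)=4087968, p(71)=4697205, p(72)=5392783, p(73)=6185689, p(74)=7089500, p(75)=8118264, p(76)=9289091, p(77)=10619863, p(78)=12132164, p(79)=13848650, p(80)=15796476, p(81)=18004327, p(82)=20506255, p(83)=23338469, p(84)=26543660, p(85)=30167357, p(86)=34262962, p(87)=38887673, p(88)=44108109, p(89)=49995925, p(90)=56634173, p(91)=64112359, p(92)=72533807, p(93)=82010177, p(94)=92669720, p(95)=104651419, p(96)=118114304, p(97)=133230930, p(98)=150198136, p(99)=169229875, p(100)=190569292, p(101)=214481126, p(102)=241265379, p(103)=271248950, p(104)=304801365, p(105)=342325709, p(106)=384276336, p(107)=431149389, p(108)=483502844, p(109)=541946240, p(110)=607163746, p(111)=679903203, p(112)=761002156, p(113)=851376628, p(114)=952050665, p(115)=1064144451, p(116)=1188908248, p(117)=1327710076, p(118)=1482074143.
Final step: p(119) = p(118) + p(117) - p(114) - p(112) + p(107) + p(104) - p(97) - p(93) + p(84) + p(79) - p(68) - p(62) + p(49) + p(42) - p(27) - p(19) + p(2)
= 1482074143 + 1327710076 - 952050665 - 761002156 + 431149389 + 304801365 - 133230930 - 82010177 + 26543660 + 13848650 - 3087735 - 1300156 + 173525 + 53174 - 3010 - 490 + 2
= 1653668665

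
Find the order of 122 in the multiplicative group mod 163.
162

163 is prime, so ord(122) divides φ(163) = 162.
Divisors of 162: 1, 2, 3, 6, 9, 18, 27, 54, 81, 162.
Repeated squaring: 122^1 ≡ 122, 122^2 ≡ 51, 122^4 ≡ 156, 122^8 ≡ 49, 122^16 ≡ 119, 122^32 ≡ 143, 122^64 ≡ 74, 122^128 ≡ 97 (mod 163).
Test 122^d mod 163 for each divisor d in increasing order:
122^1 ≡ 122
122^2 ≡ 51
122^3 = 122^2·122^1 ≡ 28
122^6 = 122^4·122^2 ≡ 132
122^9 = 122^8·122^1 ≡ 110
122^18 = 122^16·122^2 ≡ 38
122^27 = 122^16·122^8·122^2·122^1 ≡ 105
122^54 = 122^32·122^16·122^4·122^2 ≡ 104
122^81 = 122^64·122^16·122^1 ≡ 162
122^162 = 122^128·122^32·122^2 ≡ 1  ← first divisor giving 1
The order is 162.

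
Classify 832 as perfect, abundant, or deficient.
abundant

Proper divisors of 832: sum = 1 + 2 + 4 + 8 + 13 + 16 + 26 + 32 + 52 + 64 + 104 + 208 + 416 = 946
Since 946 > 832, 832 is abundant.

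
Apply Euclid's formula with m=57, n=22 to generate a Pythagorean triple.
(2765, 2508, 3733)

Euclid's formula: a = m² - n², b = 2mn, c = m² + n²
m = 57, n = 22
a = 57² - 22² = 3249 - 484 = 2765
b = 2 × 57 × 22 = 2508
c = 57² + 22² = 3249 + 484 = 3733
Verification: 2765² + 2508² = 7645225 + 6290064 = 13935289 = 3733² ✓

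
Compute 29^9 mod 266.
113

Repeated squaring. Binary of 9 = 1001.
29^1 ≡ 29 (mod 266); 29^2 ≡ 43 (mod 266); 29^4 ≡ 253 (mod 266); 29^8 ≡ 169 (mod 266)
29^9 = 29^1 × 29^8 ≡ 113 (mod 266)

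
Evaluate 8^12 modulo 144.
64

Repeated squaring. Binary of 12 = 1100.
8^1 ≡ 8 (mod 144); 8^2 ≡ 64 (mod 144); 8^4 ≡ 64 (mod 144); 8^8 ≡ 64 (mod 144)
8^12 = 8^4 × 8^8 ≡ 64 (mod 144)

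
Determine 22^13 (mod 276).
160

Repeated squaring. Binary of 13 = 1101.
22^1 ≡ 22 (mod 276); 22^2 ≡ 208 (mod 276); 22^4 ≡ 208 (mod 276); 22^8 ≡ 208 (mod 276)
22^13 = 22^1 × 22^4 × 22^8 ≡ 160 (mod 276)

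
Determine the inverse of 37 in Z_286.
201

gcd(37, 286) = 1, so the inverse exists.
Extended Euclidean algorithm on (286, 37):
286 = 7 × 37 + 27  ⟹  27 = (1)·286 + (-7)·37
37 = 1 × 27 + 10  ⟹  10 = (-1)·286 + (8)·37
27 = 2 × 10 + 7  ⟹  7 = (3)·286 + (-23)·37
10 = 1 × 7 + 3  ⟹  3 = (-4)·286 + (31)·37
7 = 2 × 3 + 1  ⟹  1 = (11)·286 + (-85)·37
So (-85)·37 ≡ 1 (mod 286), i.e. 37^(-1) ≡ -85 ≡ 201 (mod 286).
Check: 37 × 201 = 7437 ≡ 1 (mod 286)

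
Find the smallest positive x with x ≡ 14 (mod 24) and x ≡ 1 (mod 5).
86

Using Chinese Remainder Theorem:
M = 24 × 5 = 120
M1 = 5, M2 = 24
y1 = 5^(-1) mod 24 = 5
y2 = 24^(-1) mod 5 = 4
x = (14×5×5 + 1×24×4) mod 120 = 86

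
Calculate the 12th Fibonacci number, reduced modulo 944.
144

Matrix identity: Q^n = [[F_(n+1), F_n], [F_n, F_(n-1)]] with Q = [[1,1],[1,0]].
n = 12 = 1100₂. Square-and-multiply, entries mod 944:
Q^1 = [[1,1],[1,0]]
Q^3 = (Q^1)²·Q = [[3,2],[2,1]]
Q^6 = (Q^3)² = [[13,8],[8,5]]
Q^12 = (Q^6)² = [[233,144],[144,89]]
F_12 mod 944 = Q^12[0][1] = 144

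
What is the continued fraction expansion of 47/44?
[1; 14, 1, 2]

Euclidean algorithm steps:
47 = 1 × 44 + 3
44 = 14 × 3 + 2
3 = 1 × 2 + 1
2 = 2 × 1 + 0
Continued fraction: [1; 14, 1, 2]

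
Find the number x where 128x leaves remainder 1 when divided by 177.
65

gcd(128, 177) = 1, so the inverse exists.
Extended Euclidean algorithm on (177, 128):
177 = 1 × 128 + 49  ⟹  49 = (1)·177 + (-1)·128
128 = 2 × 49 + 30  ⟹  30 = (-2)·177 + (3)·128
49 = 1 × 30 + 19  ⟹  19 = (3)·177 + (-4)·128
30 = 1 × 19 + 11  ⟹  11 = (-5)·177 + (7)·128
19 = 1 × 11 + 8  ⟹  8 = (8)·177 + (-11)·128
11 = 1 × 8 + 3  ⟹  3 = (-13)·177 + (18)·128
8 = 2 × 3 + 2  ⟹  2 = (34)·177 + (-47)·128
3 = 1 × 2 + 1  ⟹  1 = (-47)·177 + (65)·128
So (65)·128 ≡ 1 (mod 177), i.e. 128^(-1) ≡ 65 (mod 177).
Check: 128 × 65 = 8320 ≡ 1 (mod 177)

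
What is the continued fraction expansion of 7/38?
[0; 5, 2, 3]

Euclidean algorithm steps:
7 = 0 × 38 + 7
38 = 5 × 7 + 3
7 = 2 × 3 + 1
3 = 3 × 1 + 0
Continued fraction: [0; 5, 2, 3]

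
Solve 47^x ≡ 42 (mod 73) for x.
41

Baby-step giant-step with step n = ⌈√73⌉ = 9.
Baby steps 47^j mod 73 (j:value) for j=0..8: 0:1, 1:47, 2:19, 3:17, 4:69, 5:31, 6:70, 7:5, 8:16.
Giant-step multiplier: 47^(-9) ≡ 47^(72-9) = 47^63 ≡ 10 (mod 73).
Giant steps γ_i = 42·10^i mod 73: γ_0=42, γ_1=55, γ_2=39, γ_3=25, γ_4=31 (in table at j=5).
x = i·n + j = 4·9 + 5 = 41.
Check: 47^41 ≡ 42 (mod 73).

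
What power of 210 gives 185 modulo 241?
61

Baby-step giant-step with step n = ⌈√241⌉ = 16.
Baby steps 210^j mod 241 (j:value) for j=0..15: 0:1, 1:210, 2:238, 3:93, 4:9, 5:203, 6:214, 7:114, 8:81, 9:140, 10:239, 11:62, 12:6, 13:55, 14:223, 15:76.
Giant-step multiplier: 210^(-16) ≡ 210^(240-16) = 210^224 ≡ 183 (mod 241).
Giant steps γ_i = 185·183^i mod 241: γ_0=185, γ_1=115, γ_2=78, γ_3=55 (in table at j=13).
x = i·n + j = 3·16 + 13 = 61.
Check: 210^61 ≡ 185 (mod 241).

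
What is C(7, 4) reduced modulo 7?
0

Using Lucas' theorem:
Write n=7 and k=4 in base 7:
n in base 7: [1, 0]
k in base 7: [0, 4]
C(7,4) mod 7 = ∏ C(n_i, k_i) mod 7
Digit binomials (mod 7): C(1,0) = 1; C(0,4) = 0 (k_i > n_i)
Product: 1 × 0 = 0 ≡ 0 (mod 7)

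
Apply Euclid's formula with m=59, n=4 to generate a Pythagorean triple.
(3465, 472, 3497)

Euclid's formula: a = m² - n², b = 2mn, c = m² + n²
m = 59, n = 4
a = 59² - 4² = 3481 - 16 = 3465
b = 2 × 59 × 4 = 472
c = 59² + 4² = 3481 + 16 = 3497
Verification: 3465² + 472² = 12006225 + 222784 = 12229009 = 3497² ✓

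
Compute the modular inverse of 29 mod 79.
30

gcd(29, 79) = 1, so the inverse exists.
Extended Euclidean algorithm on (79, 29):
79 = 2 × 29 + 21  ⟹  21 = (1)·79 + (-2)·29
29 = 1 × 21 + 8  ⟹  8 = (-1)·79 + (3)·29
21 = 2 × 8 + 5  ⟹  5 = (3)·79 + (-8)·29
8 = 1 × 5 + 3  ⟹  3 = (-4)·79 + (11)·29
5 = 1 × 3 + 2  ⟹  2 = (7)·79 + (-19)·29
3 = 1 × 2 + 1  ⟹  1 = (-11)·79 + (30)·29
So (30)·29 ≡ 1 (mod 79), i.e. 29^(-1) ≡ 30 (mod 79).
Check: 29 × 30 = 870 ≡ 1 (mod 79)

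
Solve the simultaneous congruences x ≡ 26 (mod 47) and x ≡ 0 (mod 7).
308

Using Chinese Remainder Theorem:
M = 47 × 7 = 329
M1 = 7, M2 = 47
y1 = 7^(-1) mod 47 = 27
y2 = 47^(-1) mod 7 = 3
x = (26×7×27 + 0×47×3) mod 329 = 308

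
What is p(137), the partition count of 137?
11097645016

p(n) counts ways to write n as a sum of positive integers (order ignored).
Euler's pentagonal recurrence: p(k) = p(k-1) + p(k-2) - p(k-5) - p(k-7) + p(k-12) + p(k-15) - ... (offsets j(3j∓1)/2, signs ++--, p(0)=1, p(<0)=0).
DP table for k = 0..136: p(0)=1, p(1)=1, p(2)=2, p(3)=3, p(4)=5, p(5)=7, p(6)=11, p(7)=15, p(8)=22, p(9)=30, p(10)=42, p(11)=56, p(12)=77, p(13)=101, p(14)=135, p(15)=176, p(16)=231, p(17)=297, p(18)=385, p(19)=490, p(20)=627, p(21)=792, p(22)=1002, p(23)=1255, p(24)=1575, p(25)=1958, p(26)=2436, p(27)=3010, p(28)=3718, p(29)=4565, p(30)=5604, p(31)=6842, p(32)=8349, p(33)=10143, p(34)=12310, p(35)=14883, p(36)=17977, p(37)=21637, p(38)=26015, p(39)=31185, p(40)=37338, p(41)=44583, p(42)=53174, p(43)=63261, p(44)=75175, p(45)=89134, p(46)=105558, p(47)=124754, p(48)=147273, p(49)=173525, p(50)=204226, p(51)=239943, p(52)=281589, p(53)=329931, p(54)=386155, p(55)=451276, p(56)=526823, p(57)=614154, p(58)=715220, p(59)=831820, p(60)=966467, p(61)=1121505, p(62)=1300156, p(63)=1505499, p(64)=1741630, p(65)=2012558, p(66)=2323520, p(67)=2679689, p(68)=3087735, p(69)=3554345, p(70)=4087968, p(71)=4697205, p(72)=5392783, p(73)=6185689, p(74)=7089500, p(75)=8118264, p(76)=9289091, p(77)=10619863, p(78)=12132164, p(79)=13848650, p(80)=15796476, p(81)=18004327, p(82)=20506255, p(83)=23338469, p(84)=26543660, p(85)=30167357, p(86)=34262962, p(87)=38887673, p(88)=44108109, p(89)=49995925, p(90)=56634173, p(91)=64112359, p(92)=72533807, p(93)=82010177, p(94)=92669720, p(95)=104651419, p(96)=118114304, p(97)=133230930, p(98)=150198136, p(99)=169229875, p(100)=190569292, p(101)=214481126, p(102)=241265379, p(103)=271248950, p(104)=304801365, p(105)=342325709, p(106)=384276336, p(107)=431149389, p(108)=483502844, p(109)=541946240, p(110)=607163746, p(111)=679903203, p(112)=761002156, p(113)=851376628, p(114)=952050665, p(115)=1064144451, p(116)=1188908248, p(117)=1327710076, p(118)=1482074143, p(119)=1653668665, p(120)=1844349560, p(121)=2056148051, p(122)=2291320912, p(123)=2552338241, p(124)=2841940500, p(125)=3163127352, p(126)=3519222692, p(127)=3913864295, p(128)=4351078600, p(129)=4835271870, p(130)=5371315400, p(131)=5964539504, p(132)=6620830889, p(133)=7346629512, p(134)=8149040695, p(135)=9035836076, p(136)=10015581680.
Final step: p(137) = p(136) + p(135) - p(132) - p(130) + p(125) + p(122) - p(115) - p(111) + p(102) + p(97) - p(86) - p(80) + p(67) + p(60) - p(45) - p(37) + p(20) + p(11)
= 10015581680 + 9035836076 - 6620830889 - 5371315400 + 3163127352 + 2291320912 - 1064144451 - 679903203 + 241265379 + 133230930 - 34262962 - 15796476 + 2679689 + 966467 - 89134 - 21637 + 627 + 56
= 11097645016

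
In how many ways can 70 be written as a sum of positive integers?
4087968

p(n) counts ways to write n as a sum of positive integers (order ignored).
Euler's pentagonal recurrence: p(k) = p(k-1) + p(k-2) - p(k-5) - p(k-7) + p(k-12) + p(k-15) - ... (offsets j(3j∓1)/2, signs ++--, p(0)=1, p(<0)=0).
DP table for k = 0..69: p(0)=1, p(1)=1, p(2)=2, p(3)=3, p(4)=5, p(5)=7, p(6)=11, p(7)=15, p(8)=22, p(9)=30, p(10)=42, p(11)=56, p(12)=77, p(13)=101, p(14)=135, p(15)=176, p(16)=231, p(17)=297, p(18)=385, p(19)=490, p(20)=627, p(21)=792, p(22)=1002, p(23)=1255, p(24)=1575, p(25)=1958, p(26)=2436, p(27)=3010, p(28)=3718, p(29)=4565, p(30)=5604, p(31)=6842, p(32)=8349, p(33)=10143, p(34)=12310, p(35)=14883, p(36)=17977, p(37)=21637, p(38)=26015, p(39)=31185, p(40)=37338, p(41)=44583, p(42)=53174, p(43)=63261, p(44)=75175, p(45)=89134, p(46)=105558, p(47)=124754, p(48)=147273, p(49)=173525, p(50)=204226, p(51)=239943, p(52)=281589, p(53)=329931, p(54)=386155, p(55)=451276, p(56)=526823, p(57)=614154, p(58)=715220, p(59)=831820, p(60)=966467, p(61)=1121505, p(62)=1300156, p(63)=1505499, p(64)=1741630, p(65)=2012558, p(66)=2323520, p(67)=2679689, p(68)=3087735, p(69)=3554345.
Final step: p(70) = p(69) + p(68) - p(65) - p(63) + p(58) + p(55) - p(48) - p(44) + p(35) + p(30) - p(19) - p(13) + p(0)
= 3554345 + 3087735 - 2012558 - 1505499 + 715220 + 451276 - 147273 - 75175 + 14883 + 5604 - 490 - 101 + 1
= 4087968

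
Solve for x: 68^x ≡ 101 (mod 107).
4

Baby-step giant-step with step n = ⌈√107⌉ = 11.
Baby steps 68^j mod 107 (j:value) for j=0..10: 0:1, 1:68, 2:23, 3:66, 4:101, 5:20, 6:76, 7:32, 8:36, 9:94, 10:79.
h = 101 is already in the table at j=4, so x = 4.
Check: 68^4 ≡ 101 (mod 107).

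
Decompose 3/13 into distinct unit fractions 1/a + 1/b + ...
1/5 + 1/33 + 1/2145

Greedy algorithm:
3/13: ceiling(13/3) = 5, use 1/5
2/65: ceiling(65/2) = 33, use 1/33
1/2145: ceiling(2145/1) = 2145, use 1/2145
Result: 3/13 = 1/5 + 1/33 + 1/2145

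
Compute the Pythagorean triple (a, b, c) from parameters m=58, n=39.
(1843, 4524, 4885)

Euclid's formula: a = m² - n², b = 2mn, c = m² + n²
m = 58, n = 39
a = 58² - 39² = 3364 - 1521 = 1843
b = 2 × 58 × 39 = 4524
c = 58² + 39² = 3364 + 1521 = 4885
Verification: 1843² + 4524² = 3396649 + 20466576 = 23863225 = 4885² ✓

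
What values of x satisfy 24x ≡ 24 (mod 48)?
x ≡ 1 (mod 2)

gcd(24, 48) = 24, which divides 24, so solutions exist.
Divide through by 24: x ≡ 1 (mod 2).
The coefficient of x is now 1, so x ≡ 1 (mod 2).
Check: 24 × 1 = 24 ≡ 24 (mod 48).
x ≡ 1 (mod 2), giving 24 solutions mod 48.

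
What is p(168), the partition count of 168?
228204732751

p(n) counts ways to write n as a sum of positive integers (order ignored).
Euler's pentagonal recurrence: p(k) = p(k-1) + p(k-2) - p(k-5) - p(k-7) + p(k-12) + p(k-15) - ... (offsets j(3j∓1)/2, signs ++--, p(0)=1, p(<0)=0).
DP table for k = 0..167: p(0)=1, p(1)=1, p(2)=2, p(3)=3, p(4)=5, p(5)=7, p(6)=11, p(7)=15, p(8)=22, p(9)=30, p(10)=42, p(11)=56, p(12)=77, p(13)=101, p(14)=135, p(15)=176, p(16)=231, p(17)=297, p(18)=385, p(19)=490, p(20)=627, p(21)=792, p(22)=1002, p(23)=1255, p(24)=1575, p(25)=1958, p(26)=2436, p(27)=3010, p(28)=3718, p(29)=4565, p(30)=5604, p(31)=6842, p(32)=8349, p(33)=10143, p(34)=12310, p(35)=14883, p(36)=17977, p(37)=21637, p(38)=26015, p(39)=31185, p(40)=37338, p(41)=44583, p(42)=53174, p(43)=63261, p(44)=75175, p(45)=89134, p(46)=105558, p(47)=124754, p(48)=147273, p(49)=173525, p(50)=204226, p(51)=239943, p(52)=281589, p(53)=329931, p(54)=386155, p(55)=451276, p(56)=526823, p(57)=614154, p(58)=715220, p(59)=831820, p(60)=966467, p(61)=1121505, p(62)=1300156, p(63)=1505499, p(64)=1741630, p(65)=2012558, p(66)=2323520, p(67)=2679689, p(68)=3087735, p(69)=3554345, p(70)=4087968, p(71)=4697205, p(72)=5392783, p(73)=6185689, p(74)=7089500, p(75)=8118264, p(76)=9289091, p(77)=10619863, p(78)=12132164, p(79)=13848650, p(80)=15796476, p(81)=18004327, p(82)=20506255, p(83)=23338469, p(84)=26543660, p(85)=30167357, p(86)=34262962, p(87)=38887673, p(88)=44108109, p(89)=49995925, p(90)=56634173, p(91)=64112359, p(92)=72533807, p(93)=82010177, p(94)=92669720, p(95)=104651419, p(96)=118114304, p(97)=133230930, p(98)=150198136, p(99)=169229875, p(100)=190569292, p(101)=214481126, p(102)=241265379, p(103)=271248950, p(104)=304801365, p(105)=342325709, p(106)=384276336, p(107)=431149389, p(108)=483502844, p(109)=541946240, p(110)=607163746, p(111)=679903203, p(112)=761002156, p(113)=851376628, p(114)=952050665, p(115)=1064144451, p(116)=1188908248, p(117)=1327710076, p(118)=1482074143, p(119)=1653668665, p(120)=1844349560, p(121)=2056148051, p(122)=2291320912, p(123)=2552338241, p(124)=2841940500, p(125)=3163127352, p(126)=3519222692, p(127)=3913864295, p(128)=4351078600, p(129)=4835271870, p(130)=5371315400, p(131)=5964539504, p(132)=6620830889, p(133)=7346629512, p(134)=8149040695, p(135)=9035836076, p(136)=10015581680, p(137)=11097645016, p(138)=12292341831, p(139)=13610949895, p(140)=15065878135, p(141)=16670689208, p(142)=18440293320, p(143)=20390982757, p(144)=22540654445, p(145)=24908858009, p(146)=27517052599, p(147)=30388671978, p(148)=33549419497, p(149)=37027355200, p(150)=40853235313, p(151)=45060624582, p(152)=49686288421, p(153)=54770336324, p(154)=60356673280, p(155)=66493182097, p(156)=73232243759, p(157)=80630964769, p(158)=88751778802, p(159)=97662728555, p(160)=107438159466, p(161)=118159068427, p(162)=129913904637, p(163)=142798995930, p(164)=156919475295, p(165)=172389800255, p(166)=189334822579, p(167)=207890420102.
Final step: p(168) = p(167) + p(166) - p(163) - p(161) + p(156) + p(153) - p(146) - p(142) + p(133) + p(128) - p(117) - p(111) + p(98) + p(91) - p(76) - p(68) + p(51) + p(42) - p(23) - p(13)
= 207890420102 + 189334822579 - 142798995930 - 118159068427 + 73232243759 + 54770336324 - 27517052599 - 18440293320 + 7346629512 + 4351078600 - 1327710076 - 679903203 + 150198136 + 64112359 - 9289091 - 3087735 + 239943 + 53174 - 1255 - 101
= 228204732751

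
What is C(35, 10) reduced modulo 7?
0

Using Lucas' theorem:
Write n=35 and k=10 in base 7:
n in base 7: [5, 0]
k in base 7: [1, 3]
C(35,10) mod 7 = ∏ C(n_i, k_i) mod 7
Digit binomials (mod 7): C(5,1) = 5; C(0,3) = 0 (k_i > n_i)
Product: 5 × 0 = 0 ≡ 0 (mod 7)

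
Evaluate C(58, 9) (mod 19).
0

Using Lucas' theorem:
Write n=58 and k=9 in base 19:
n in base 19: [3, 1]
k in base 19: [0, 9]
C(58,9) mod 19 = ∏ C(n_i, k_i) mod 19
Digit binomials (mod 19): C(3,0) = 1; C(1,9) = 0 (k_i > n_i)
Product: 1 × 0 = 0 ≡ 0 (mod 19)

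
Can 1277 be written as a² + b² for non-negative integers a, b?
11² + 34² (a=11, b=34)

Factorization: 1277 = 1277
By Fermat: n is sum of two squares iff every prime p ≡ 3 (mod 4) appears to even power.
All primes ≡ 3 (mod 4) appear to even power.
Search a = 0, 1, 2, … for 1277 - a² a perfect square: first hit at a = 11: 1277 - 121 = 1156 = 34².
1277 = 11² + 34² = 121 + 1156 ✓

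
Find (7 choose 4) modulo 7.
0

Using Lucas' theorem:
Write n=7 and k=4 in base 7:
n in base 7: [1, 0]
k in base 7: [0, 4]
C(7,4) mod 7 = ∏ C(n_i, k_i) mod 7
Digit binomials (mod 7): C(1,0) = 1; C(0,4) = 0 (k_i > n_i)
Product: 1 × 0 = 0 ≡ 0 (mod 7)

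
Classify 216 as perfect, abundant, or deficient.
abundant

Proper divisors of 216: sum = 1 + 2 + 3 + 4 + 6 + 8 + 9 + 12 + 18 + 24 + 27 + 36 + 54 + 72 + 108 = 384
Since 384 > 216, 216 is abundant.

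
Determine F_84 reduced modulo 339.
21

Matrix identity: Q^n = [[F_(n+1), F_n], [F_n, F_(n-1)]] with Q = [[1,1],[1,0]].
n = 84 = 1010100₂. Square-and-multiply, entries mod 339:
Q^1 = [[1,1],[1,0]]
Q^2 = (Q^1)² = [[2,1],[1,1]]
Q^5 = (Q^2)²·Q = [[8,5],[5,3]]
Q^10 = (Q^5)² = [[89,55],[55,34]]
Q^21 = (Q^10)²·Q = [[83,98],[98,324]]
Q^42 = (Q^21)² = [[221,223],[223,337]]
Q^84 = (Q^42)² = [[260,21],[21,239]]
F_84 mod 339 = Q^84[0][1] = 21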